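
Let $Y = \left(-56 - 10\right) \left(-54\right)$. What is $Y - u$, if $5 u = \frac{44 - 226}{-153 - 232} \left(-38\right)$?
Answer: $\frac{981088}{275} \approx 3567.6$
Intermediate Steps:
$Y = 3564$ ($Y = \left(-66\right) \left(-54\right) = 3564$)
$u = - \frac{988}{275}$ ($u = \frac{\frac{44 - 226}{-153 - 232} \left(-38\right)}{5} = \frac{- \frac{182}{-385} \left(-38\right)}{5} = \frac{\left(-182\right) \left(- \frac{1}{385}\right) \left(-38\right)}{5} = \frac{\frac{26}{55} \left(-38\right)}{5} = \frac{1}{5} \left(- \frac{988}{55}\right) = - \frac{988}{275} \approx -3.5927$)
$Y - u = 3564 - - \frac{988}{275} = 3564 + \frac{988}{275} = \frac{981088}{275}$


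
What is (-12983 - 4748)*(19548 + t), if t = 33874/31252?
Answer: -5416359228035/15626 ≈ -3.4663e+8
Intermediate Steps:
t = 16937/15626 (t = 33874*(1/31252) = 16937/15626 ≈ 1.0839)
(-12983 - 4748)*(19548 + t) = (-12983 - 4748)*(19548 + 16937/15626) = -17731*305473985/15626 = -5416359228035/15626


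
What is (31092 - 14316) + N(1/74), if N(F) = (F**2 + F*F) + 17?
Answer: 45979235/2738 ≈ 16793.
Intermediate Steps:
N(F) = 17 + 2*F**2 (N(F) = (F**2 + F**2) + 17 = 2*F**2 + 17 = 17 + 2*F**2)
(31092 - 14316) + N(1/74) = (31092 - 14316) + (17 + 2*(1/74)**2) = 16776 + (17 + 2*(1/74)**2) = 16776 + (17 + 2*(1/5476)) = 16776 + (17 + 1/2738) = 16776 + 46547/2738 = 45979235/2738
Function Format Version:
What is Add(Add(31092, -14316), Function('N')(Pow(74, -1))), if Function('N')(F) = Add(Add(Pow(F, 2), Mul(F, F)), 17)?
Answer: Rational(45979235, 2738) ≈ 16793.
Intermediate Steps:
Function('N')(F) = Add(17, Mul(2, Pow(F, 2))) (Function('N')(F) = Add(Add(Pow(F, 2), Pow(F, 2)), 17) = Add(Mul(2, Pow(F, 2)), 17) = Add(17, Mul(2, Pow(F, 2))))
Add(Add(31092, -14316), Function('N')(Pow(74, -1))) = Add(Add(31092, -14316), Add(17, Mul(2, Pow(Pow(74, -1), 2)))) = Add(16776, Add(17, Mul(2, Pow(Rational(1, 74), 2)))) = Add(16776, Add(17, Mul(2, Rational(1, 5476)))) = Add(16776, Add(17, Rational(1, 2738))) = Add(16776, Rational(46547, 2738)) = Rational(45979235, 2738)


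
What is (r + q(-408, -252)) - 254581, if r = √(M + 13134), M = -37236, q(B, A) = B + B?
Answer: -255397 + 3*I*√2678 ≈ -2.554e+5 + 155.25*I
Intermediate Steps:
q(B, A) = 2*B
r = 3*I*√2678 (r = √(-37236 + 13134) = √(-24102) = 3*I*√2678 ≈ 155.25*I)
(r + q(-408, -252)) - 254581 = (3*I*√2678 + 2*(-408)) - 254581 = (3*I*√2678 - 816) - 254581 = (-816 + 3*I*√2678) - 254581 = -255397 + 3*I*√2678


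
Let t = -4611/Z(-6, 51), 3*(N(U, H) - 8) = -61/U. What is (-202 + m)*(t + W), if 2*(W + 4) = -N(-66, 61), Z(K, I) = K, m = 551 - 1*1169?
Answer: -61724885/99 ≈ -6.2348e+5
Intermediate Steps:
N(U, H) = 8 - 61/(3*U) (N(U, H) = 8 + (-61/U)/3 = 8 - 61/(3*U))
m = -618 (m = 551 - 1169 = -618)
W = -3229/396 (W = -4 + (-(8 - 61/3/(-66)))/2 = -4 + (-(8 - 61/3*(-1/66)))/2 = -4 + (-(8 + 61/198))/2 = -4 + (-1*1645/198)/2 = -4 + (½)*(-1645/198) = -4 - 1645/396 = -3229/396 ≈ -8.1540)
t = 1537/2 (t = -4611/(-6) = -4611*(-⅙) = 1537/2 ≈ 768.50)
(-202 + m)*(t + W) = (-202 - 618)*(1537/2 - 3229/396) = -820*301097/396 = -61724885/99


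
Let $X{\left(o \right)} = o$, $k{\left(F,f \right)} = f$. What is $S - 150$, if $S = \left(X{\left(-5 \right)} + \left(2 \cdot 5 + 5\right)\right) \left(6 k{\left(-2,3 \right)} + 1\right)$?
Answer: $40$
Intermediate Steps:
$S = 190$ ($S = \left(-5 + \left(2 \cdot 5 + 5\right)\right) \left(6 \cdot 3 + 1\right) = \left(-5 + \left(10 + 5\right)\right) \left(18 + 1\right) = \left(-5 + 15\right) 19 = 10 \cdot 19 = 190$)
$S - 150 = 190 - 150 = 40$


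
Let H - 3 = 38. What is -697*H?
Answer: -28577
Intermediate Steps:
H = 41 (H = 3 + 38 = 41)
-697*H = -697*41 = -28577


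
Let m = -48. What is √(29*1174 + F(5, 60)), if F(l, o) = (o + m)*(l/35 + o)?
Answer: √1703618/7 ≈ 186.46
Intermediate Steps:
F(l, o) = (-48 + o)*(o + l/35) (F(l, o) = (o - 48)*(l/35 + o) = (-48 + o)*(l*(1/35) + o) = (-48 + o)*(l/35 + o) = (-48 + o)*(o + l/35))
√(29*1174 + F(5, 60)) = √(29*1174 + (60² - 48*60 - 48/35*5 + (1/35)*5*60)) = √(34046 + (3600 - 2880 - 48/7 + 60/7)) = √(34046 + 5052/7) = √(243374/7) = √1703618/7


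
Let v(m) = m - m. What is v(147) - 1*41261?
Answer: -41261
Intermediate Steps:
v(m) = 0
v(147) - 1*41261 = 0 - 1*41261 = 0 - 41261 = -41261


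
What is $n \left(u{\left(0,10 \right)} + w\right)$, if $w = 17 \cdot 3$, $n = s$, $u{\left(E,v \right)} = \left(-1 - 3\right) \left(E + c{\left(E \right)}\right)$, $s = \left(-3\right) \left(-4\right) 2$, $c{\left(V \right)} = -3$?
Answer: $1512$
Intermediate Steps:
$s = 24$ ($s = 12 \cdot 2 = 24$)
$u{\left(E,v \right)} = 12 - 4 E$ ($u{\left(E,v \right)} = \left(-1 - 3\right) \left(E - 3\right) = - 4 \left(-3 + E\right) = 12 - 4 E$)
$n = 24$
$w = 51$
$n \left(u{\left(0,10 \right)} + w\right) = 24 \left(\left(12 - 0\right) + 51\right) = 24 \left(\left(12 + 0\right) + 51\right) = 24 \left(12 + 51\right) = 24 \cdot 63 = 1512$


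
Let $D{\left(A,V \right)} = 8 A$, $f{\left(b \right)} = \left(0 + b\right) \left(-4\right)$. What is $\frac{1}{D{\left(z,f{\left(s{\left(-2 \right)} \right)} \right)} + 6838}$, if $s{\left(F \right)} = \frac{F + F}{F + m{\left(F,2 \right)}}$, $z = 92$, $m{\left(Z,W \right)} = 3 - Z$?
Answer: $\frac{1}{7574} \approx 0.00013203$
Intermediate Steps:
$s{\left(F \right)} = \frac{2 F}{3}$ ($s{\left(F \right)} = \frac{F + F}{F - \left(-3 + F\right)} = \frac{2 F}{3}$)
$f{\left(b \right)} = - 4 b$ ($f{\left(b \right)} = b \left(-4\right) = - 4 b$)
$\frac{1}{D{\left(z,f{\left(s{\left(-2 \right)} \right)} \right)} + 6838} = \frac{1}{8 \cdot 92 + 6838} = \frac{1}{736 + 6838} = \frac{1}{7574}$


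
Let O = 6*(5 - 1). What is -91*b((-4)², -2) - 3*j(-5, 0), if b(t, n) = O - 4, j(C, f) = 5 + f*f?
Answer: -1835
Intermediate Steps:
j(C, f) = 5 + f²
O = 24 (O = 6*4 = 24)
b(t, n) = 20 (b(t, n) = 24 - 4 = 20)
-91*b((-4)², -2) - 3*j(-5, 0) = -91*20 - 3*(5 + 0²) = -1820 - 3*(5 + 0) = -1820 - 3*5 = -1820 - 15 = -1835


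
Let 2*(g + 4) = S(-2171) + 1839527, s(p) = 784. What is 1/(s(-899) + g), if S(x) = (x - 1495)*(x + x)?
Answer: 2/17758859 ≈ 1.1262e-7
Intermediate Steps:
S(x) = 2*x*(-1495 + x) (S(x) = (-1495 + x)*(2*x) = 2*x*(-1495 + x))
g = 17757291/2 (g = -4 + (2*(-2171)*(-1495 - 2171) + 1839527)/2 = -4 + (2*(-2171)*(-3666) + 1839527)/2 = -4 + (15917772 + 1839527)/2 = -4 + (1/2)*17757299 = -4 + 17757299/2 = 17757291/2 ≈ 8.8786e+6)
1/(s(-899) + g) = 1/(784 + 17757291/2) = 1/(17758859/2) = 2/17758859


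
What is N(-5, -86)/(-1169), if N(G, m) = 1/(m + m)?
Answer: 1/201068 ≈ 4.9734e-6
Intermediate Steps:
N(G, m) = 1/(2*m)
N(-5, -86)/(-1169) = ((½)/(-86))/(-1169) = ((½)*(-1/86))*(-1/1169) = -1/172*(-1/1169) = 1/201068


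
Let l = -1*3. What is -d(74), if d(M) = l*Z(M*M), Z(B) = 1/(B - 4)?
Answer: 1/1824 ≈ 0.00054825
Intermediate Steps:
Z(B) = 1/(-4 + B)
l = -3
d(M) = -3/(-4 + M²) (d(M) = -3/(-4 + M*M) = -3/(-4 + M²))
-d(74) = -(-3)/(-4 + 74²) = -(-3)/(-4 + 5476) = -(-3)/5472 = -1*(-1/1824) = 1/1824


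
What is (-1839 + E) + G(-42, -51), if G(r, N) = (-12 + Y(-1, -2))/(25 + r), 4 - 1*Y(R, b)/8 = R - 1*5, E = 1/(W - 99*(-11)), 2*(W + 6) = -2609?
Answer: -816451/443 ≈ -1843.0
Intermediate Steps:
W = -2621/2 (W = -6 + (½)*(-2609) = -6 - 2609/2 = -2621/2 ≈ -1310.5)
E = -2/443 (E = 1/(-2621/2 - 99*(-11)) = 1/(-2621/2 + 1089) = 1/(-443/2) = -2/443 ≈ -0.0045147)
Y(R, b) = 72 - 8*R (Y(R, b) = 32 - 8*(R - 1*5) = 32 - 8*(R - 5) = 32 - 8*(-5 + R) = 32 + (40 - 8*R) = 72 - 8*R)
G(r, N) = 68/(25 + r) (G(r, N) = (-12 + (72 - 8*(-1)))/(25 + r) = (-12 + (72 + 8))/(25 + r) = (-12 + 80)/(25 + r) = 68/(25 + r))
(-1839 + E) + G(-42, -51) = (-1839 - 2/443) + 68/(25 - 42) = -814679/443 + 68/(-17) = -814679/443 + 68*(-1/17) = -814679/443 - 4 = -816451/443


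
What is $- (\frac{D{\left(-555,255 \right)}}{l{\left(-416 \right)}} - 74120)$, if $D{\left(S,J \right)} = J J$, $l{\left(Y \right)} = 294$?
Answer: $\frac{7242085}{98} \approx 73899.0$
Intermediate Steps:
$D{\left(S,J \right)} = J^{2}$
$- (\frac{D{\left(-555,255 \right)}}{l{\left(-416 \right)}} - 74120) = - (\frac{255^{2}}{294} - 74120) = - (65025 \cdot \frac{1}{294} - 74120) = - (\frac{21675}{98} - 74120) = \left(-1\right) \left(- \frac{7242085}{98}\right) = \frac{7242085}{98}$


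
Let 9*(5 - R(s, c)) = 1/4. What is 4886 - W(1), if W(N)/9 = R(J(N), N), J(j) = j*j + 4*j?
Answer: 19365/4 ≈ 4841.3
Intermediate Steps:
J(j) = j² + 4*j
R(s, c) = 179/36 (R(s, c) = 5 - ⅑/4 = 5 - ⅑*¼ = 5 - 1/36 = 179/36)
W(N) = 179/4 (W(N) = 9*(179/36) = 179/4)
4886 - W(1) = 4886 - 1*179/4 = 4886 - 179/4 = 19365/4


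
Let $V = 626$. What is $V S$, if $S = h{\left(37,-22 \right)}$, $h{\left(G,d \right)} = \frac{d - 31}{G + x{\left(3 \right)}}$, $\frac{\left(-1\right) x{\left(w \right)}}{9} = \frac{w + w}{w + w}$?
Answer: $- \frac{16589}{14} \approx -1184.9$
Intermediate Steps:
$x{\left(w \right)} = -9$ ($x{\left(w \right)} = - 9 \frac{w + w}{w + w} = - 9 \frac{2 w}{2 w} = - 9 \cdot 2 w \frac{1}{2 w} = \left(-9\right) 1 = -9$)
$h{\left(G,d \right)} = \frac{-31 + d}{-9 + G}$ ($h{\left(G,d \right)} = \frac{d - 31}{G - 9} = \frac{-31 + d}{-9 + G}$)
$S = - \frac{53}{28}$ ($S = \frac{-31 - 22}{-9 + 37} = \frac{1}{28} \left(-53\right) = - \frac{53}{28} \approx -1.8929$)
$V S = 626 \left(- \frac{53}{28}\right) = - \frac{16589}{14}$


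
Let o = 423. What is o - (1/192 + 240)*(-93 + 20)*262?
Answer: 440713211/96 ≈ 4.5908e+6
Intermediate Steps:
o - (1/192 + 240)*(-93 + 20)*262 = 423 - (1/192 + 240)*(-93 + 20)*262 = 423 - (1/192 + 240)*(-73)*262 = 423 - 46081*(-73)/192*262 = 423 - 1*(-3363913/192)*262 = 423 + (3363913/192)*262 = 423 + 440672603/96 = 440713211/96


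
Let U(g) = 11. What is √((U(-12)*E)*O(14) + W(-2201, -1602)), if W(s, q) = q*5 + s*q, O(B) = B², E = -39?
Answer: 2*√858477 ≈ 1853.1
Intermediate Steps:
W(s, q) = 5*q + q*s
√((U(-12)*E)*O(14) + W(-2201, -1602)) = √((11*(-39))*14² - 1602*(5 - 2201)) = √(-429*196 - 1602*(-2196)) = √(-84084 + 3517992) = √3433908 = 2*√858477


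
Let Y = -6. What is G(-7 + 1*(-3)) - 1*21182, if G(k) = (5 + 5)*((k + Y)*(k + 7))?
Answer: -20702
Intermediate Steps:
G(k) = 10*(-6 + k)*(7 + k) (G(k) = (5 + 5)*((k - 6)*(k + 7)) = 10*((-6 + k)*(7 + k)) = 10*(-6 + k)*(7 + k))
G(-7 + 1*(-3)) - 1*21182 = (-420 + 10*(-7 + 1*(-3)) + 10*(-7 + 1*(-3))**2) - 1*21182 = (-420 + 10*(-7 - 3) + 10*(-7 - 3)**2) - 21182 = (-420 + 10*(-10) + 10*(-10)**2) - 21182 = (-420 - 100 + 10*100) - 21182 = (-420 - 100 + 1000) - 21182 = 480 - 21182 = -20702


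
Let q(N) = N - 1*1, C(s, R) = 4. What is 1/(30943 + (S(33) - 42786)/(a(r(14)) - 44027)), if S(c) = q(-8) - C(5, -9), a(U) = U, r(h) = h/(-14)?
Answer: 44028/1362401203 ≈ 3.2316e-5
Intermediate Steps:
r(h) = -h/14 (r(h) = h*(-1/14) = -h/14)
q(N) = -1 + N (q(N) = N - 1 = -1 + N)
S(c) = -13 (S(c) = (-1 - 8) - 1*4 = -9 - 4 = -13)
1/(30943 + (S(33) - 42786)/(a(r(14)) - 44027)) = 1/(30943 + (-13 - 42786)/(-1/14*14 - 44027)) = 1/(30943 - 42799/(-1 - 44027)) = 1/(30943 - 42799/(-44028)) = 1/(30943 - 42799*(-1/44028)) = 1/(30943 + 42799/44028) = 1/(1362401203/44028) = 44028/1362401203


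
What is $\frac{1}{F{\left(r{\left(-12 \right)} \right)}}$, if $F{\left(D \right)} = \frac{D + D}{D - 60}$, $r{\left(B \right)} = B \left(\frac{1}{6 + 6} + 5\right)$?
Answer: $\frac{121}{122} \approx 0.9918$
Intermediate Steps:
$r{\left(B \right)} = \frac{61 B}{12}$ ($r{\left(B \right)} = B \left(\frac{1}{12} + 5\right) = B \frac{61}{12} = \frac{61 B}{12}$)
$F{\left(D \right)} = \frac{2 D}{-60 + D}$
$\frac{1}{F{\left(r{\left(-12 \right)} \right)}} = \frac{1}{2 \cdot \frac{61}{12} \left(-12\right) \frac{1}{-60 + \frac{61}{12} \left(-12\right)}} = \frac{1}{2 \left(-61\right) \frac{1}{-60 - 61}} = \frac{1}{2 \left(-61\right) \frac{1}{-121}} = \frac{1}{2 \left(-61\right) \left(- \frac{1}{121}\right)} = \frac{1}{\frac{122}{121}} = \frac{121}{122}$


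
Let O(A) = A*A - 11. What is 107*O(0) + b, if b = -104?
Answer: -1281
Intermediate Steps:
O(A) = -11 + A² (O(A) = A² - 11 = -11 + A²)
107*O(0) + b = 107*(-11 + 0²) - 104 = 107*(-11 + 0) - 104 = 107*(-11) - 104 = -1177 - 104 = -1281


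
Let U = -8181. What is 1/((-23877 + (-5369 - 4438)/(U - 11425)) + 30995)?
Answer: 19606/139565315 ≈ 0.00014048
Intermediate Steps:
1/((-23877 + (-5369 - 4438)/(U - 11425)) + 30995) = 1/((-23877 + (-5369 - 4438)/(-8181 - 11425)) + 30995) = 1/((-23877 - 9807/(-19606)) + 30995) = 1/((-23877 - 9807*(-1/19606)) + 30995) = 1/((-23877 + 9807/19606) + 30995) = 1/(-468122655/19606 + 30995) = 1/(139565315/19606) = 19606/139565315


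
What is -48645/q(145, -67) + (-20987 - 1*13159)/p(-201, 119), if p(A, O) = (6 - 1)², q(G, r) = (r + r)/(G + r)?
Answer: 45141093/1675 ≈ 26950.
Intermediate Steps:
q(G, r) = 2*r/(G + r) (q(G, r) = (2*r)/(G + r) = 2*r/(G + r))
p(A, O) = 25 (p(A, O) = 5² = 25)
-48645/q(145, -67) + (-20987 - 1*13159)/p(-201, 119) = -48645/(2*(-67)/(145 - 67)) + (-20987 - 1*13159)/25 = -48645/(2*(-67)/78) + (-20987 - 13159)*(1/25) = -48645/(2*(-67)*(1/78)) - 34146*1/25 = -48645/(-67/39) - 34146/25 = -48645*(-39/67) - 34146/25 = 1897155/67 - 34146/25 = 45141093/1675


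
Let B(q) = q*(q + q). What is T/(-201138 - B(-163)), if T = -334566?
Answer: 167283/127138 ≈ 1.3158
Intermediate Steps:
B(q) = 2*q**2 (B(q) = q*(2*q) = 2*q**2)
T/(-201138 - B(-163)) = -334566/(-201138 - 2*(-163)**2) = -334566/(-201138 - 2*26569) = -334566/(-201138 - 1*53138) = -334566/(-201138 - 53138) = -334566/(-254276) = -334566*(-1/254276) = 167283/127138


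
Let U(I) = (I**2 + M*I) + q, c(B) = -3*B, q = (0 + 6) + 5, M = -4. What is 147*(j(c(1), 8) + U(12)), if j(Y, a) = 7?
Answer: 16758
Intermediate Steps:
q = 11 (q = 6 + 5 = 11)
U(I) = 11 + I**2 - 4*I (U(I) = (I**2 - 4*I) + 11 = 11 + I**2 - 4*I)
147*(j(c(1), 8) + U(12)) = 147*(7 + (11 + 12**2 - 4*12)) = 147*(7 + (11 + 144 - 48)) = 147*(7 + 107) = 147*114 = 16758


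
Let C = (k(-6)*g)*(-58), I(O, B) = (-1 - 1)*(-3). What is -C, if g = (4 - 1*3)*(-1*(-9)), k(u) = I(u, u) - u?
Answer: 6264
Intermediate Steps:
I(O, B) = 6 (I(O, B) = -2*(-3) = 6)
k(u) = 6 - u
g = 9 (g = (4 - 3)*9 = 1*9 = 9)
C = -6264 (C = ((6 - 1*(-6))*9)*(-58) = ((6 + 6)*9)*(-58) = (12*9)*(-58) = 108*(-58) = -6264)
-C = -1*(-6264) = 6264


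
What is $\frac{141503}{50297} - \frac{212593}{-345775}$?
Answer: $\frac{59620989946}{17391445175} \approx 3.4282$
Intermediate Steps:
$\frac{141503}{50297} - \frac{212593}{-345775} = 141503 \cdot \frac{1}{50297} - - \frac{212593}{345775} = \frac{141503}{50297} + \frac{212593}{345775} = \frac{59620989946}{17391445175}$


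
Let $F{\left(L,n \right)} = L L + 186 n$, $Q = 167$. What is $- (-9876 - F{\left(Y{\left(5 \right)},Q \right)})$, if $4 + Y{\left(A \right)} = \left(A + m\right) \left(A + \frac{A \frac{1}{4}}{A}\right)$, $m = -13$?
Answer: $43054$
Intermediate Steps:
$Y{\left(A \right)} = -4 + \left(-13 + A\right) \left(\frac{1}{4} + A\right)$ ($Y{\left(A \right)} = -4 + \left(A - 13\right) \left(A + \frac{A \frac{1}{4}}{A}\right) = -4 + \left(-13 + A\right) \left(A + \frac{A \frac{1}{4}}{A}\right) = -4 + \left(-13 + A\right) \left(A + \frac{\frac{1}{4} A}{A}\right) = -4 + \left(-13 + A\right) \left(A + \frac{1}{4}\right) = -4 + \left(-13 + A\right) \left(\frac{1}{4} + A\right)$)
$F{\left(L,n \right)} = L^{2} + 186 n$
$- (-9876 - F{\left(Y{\left(5 \right)},Q \right)}) = - (-9876 - \left(\left(- \frac{29}{4} + 5^{2} - \frac{255}{4}\right)^{2} + 186 \cdot 167\right)) = - (-9876 - \left(\left(- \frac{29}{4} + 25 - \frac{255}{4}\right)^{2} + 31062\right)) = - (-9876 - \left(\left(-46\right)^{2} + 31062\right)) = - (-9876 - \left(2116 + 31062\right)) = - (-9876 - 33178) = \left(-1\right) \left(-43054\right) = 43054$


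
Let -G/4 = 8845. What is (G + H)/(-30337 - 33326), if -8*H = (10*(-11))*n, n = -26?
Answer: 23825/42442 ≈ 0.56135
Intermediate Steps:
G = -35380 (G = -4*8845 = -35380)
H = -715/2 (H = -10*(-11)*(-26)/8 = -(-55)*(-26)/4 = -⅛*2860 = -715/2 ≈ -357.50)
(G + H)/(-30337 - 33326) = (-35380 - 715/2)/(-30337 - 33326) = -71475/2/(-63663) = -71475/2*(-1/63663) = 23825/42442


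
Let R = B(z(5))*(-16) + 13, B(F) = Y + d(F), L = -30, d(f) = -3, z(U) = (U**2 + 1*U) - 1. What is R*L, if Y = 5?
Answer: 570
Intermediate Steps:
z(U) = -1 + U + U**2 (z(U) = (U**2 + U) - 1 = (U + U**2) - 1 = -1 + U + U**2)
B(F) = 2 (B(F) = 5 - 3 = 2)
R = -19 (R = 2*(-16) + 13 = -32 + 13 = -19)
R*L = -19*(-30) = 570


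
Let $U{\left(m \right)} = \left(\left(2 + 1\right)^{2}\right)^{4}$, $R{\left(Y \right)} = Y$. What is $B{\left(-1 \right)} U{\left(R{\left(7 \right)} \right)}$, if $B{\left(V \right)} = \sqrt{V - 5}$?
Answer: $6561 i \sqrt{6} \approx 16071.0 i$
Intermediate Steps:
$B{\left(V \right)} = \sqrt{-5 + V}$
$U{\left(m \right)} = 6561$ ($U{\left(m \right)} = \left(3^{2}\right)^{4} = 9^{4} = 6561$)
$B{\left(-1 \right)} U{\left(R{\left(7 \right)} \right)} = \sqrt{-5 - 1} \cdot 6561 = \sqrt{-6} \cdot 6561 = i \sqrt{6} \cdot 6561 = 6561 i \sqrt{6}$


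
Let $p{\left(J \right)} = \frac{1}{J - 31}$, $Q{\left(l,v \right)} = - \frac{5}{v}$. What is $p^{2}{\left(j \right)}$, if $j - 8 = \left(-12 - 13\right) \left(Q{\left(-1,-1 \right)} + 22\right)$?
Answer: $\frac{1}{487204} \approx 2.0525 \cdot 10^{-6}$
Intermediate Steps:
$j = -667$ ($j = 8 + \left(-12 - 13\right) \left(- \frac{5}{-1} + 22\right) = 8 - 25 \left(\left(-5\right) \left(-1\right) + 22\right) = 8 - 25 \left(5 + 22\right) = 8 - 675 = -667$)
$p{\left(J \right)} = \frac{1}{-31 + J}$
$p^{2}{\left(j \right)} = \left(\frac{1}{-31 - 667}\right)^{2} = \left(\frac{1}{-698}\right)^{2} = \left(- \frac{1}{698}\right)^{2} = \frac{1}{487204}$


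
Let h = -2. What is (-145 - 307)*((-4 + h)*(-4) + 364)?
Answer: -175376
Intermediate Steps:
(-145 - 307)*((-4 + h)*(-4) + 364) = (-145 - 307)*((-4 - 2)*(-4) + 364) = -452*(-6*(-4) + 364) = -452*(24 + 364) = -452*388 = -175376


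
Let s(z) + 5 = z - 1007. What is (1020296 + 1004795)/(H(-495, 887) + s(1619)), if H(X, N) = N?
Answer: 2025091/1494 ≈ 1355.5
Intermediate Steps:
s(z) = -1012 + z (s(z) = -5 + (z - 1007) = -5 + (-1007 + z) = -1012 + z)
(1020296 + 1004795)/(H(-495, 887) + s(1619)) = (1020296 + 1004795)/(887 + (-1012 + 1619)) = 2025091/(887 + 607) = 2025091/1494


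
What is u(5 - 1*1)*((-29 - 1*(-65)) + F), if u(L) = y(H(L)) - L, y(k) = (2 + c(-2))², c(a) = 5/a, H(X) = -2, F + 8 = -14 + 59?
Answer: -1095/4 ≈ -273.75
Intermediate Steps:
F = 37 (F = -8 + (-14 + 59) = -8 + 45 = 37)
y(k) = ¼ (y(k) = (2 + 5/(-2))² = (2 + 5*(-½))² = (2 - 5/2)² = (-½)² = ¼)
u(L) = ¼ - L
u(5 - 1*1)*((-29 - 1*(-65)) + F) = (¼ - (5 - 1*1))*((-29 - 1*(-65)) + 37) = (¼ - (5 - 1))*((-29 + 65) + 37) = (¼ - 1*4)*(36 + 37) = (¼ - 4)*73 = -15/4*73 = -1095/4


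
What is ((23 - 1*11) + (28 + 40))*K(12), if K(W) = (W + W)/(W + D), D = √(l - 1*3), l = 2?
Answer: 4608/29 - 384*I/29 ≈ 158.9 - 13.241*I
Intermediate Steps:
D = I (D = √(2 - 1*3) = √(2 - 3) = √(-1) = I ≈ 1.0*I)
K(W) = 2*W/(I + W) (K(W) = (W + W)/(W + I) = (2*W)/(I + W) = 2*W/(I + W))
((23 - 1*11) + (28 + 40))*K(12) = ((23 - 1*11) + (28 + 40))*(2*12/(I + 12)) = ((23 - 11) + 68)*(2*12/(12 + I)) = (12 + 68)*(2*12*((12 - I)/145)) = 80*(288/145 - 24*I/145) = 4608/29 - 384*I/29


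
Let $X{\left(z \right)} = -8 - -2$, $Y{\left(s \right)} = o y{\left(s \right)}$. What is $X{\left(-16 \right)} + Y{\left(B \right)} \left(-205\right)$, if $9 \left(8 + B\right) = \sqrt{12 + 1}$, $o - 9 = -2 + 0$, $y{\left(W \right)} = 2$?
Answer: $-2876$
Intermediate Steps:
$o = 7$ ($o = 9 + \left(-2 + 0\right) = 9 - 2 = 7$)
$B = -8 + \frac{\sqrt{13}}{9}$ ($B = -8 + \frac{\sqrt{12 + 1}}{9} = -8 + \frac{\sqrt{13}}{9} \approx -7.5994$)
$Y{\left(s \right)} = 14$ ($Y{\left(s \right)} = 7 \cdot 2 = 14$)
$X{\left(z \right)} = -6$ ($X{\left(z \right)} = -8 + 2 = -6$)
$X{\left(-16 \right)} + Y{\left(B \right)} \left(-205\right) = -6 + 14 \left(-205\right) = -6 - 2870 = -2876$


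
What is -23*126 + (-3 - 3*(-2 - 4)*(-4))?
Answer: -2973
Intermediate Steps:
-23*126 + (-3 - 3*(-2 - 4)*(-4)) = -2898 + (-3 - (-18)*(-4)) = -2898 + (-3 - 3*24) = -2898 + (-3 - 72) = -2898 - 75 = -2973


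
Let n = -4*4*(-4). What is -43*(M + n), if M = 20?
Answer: -3612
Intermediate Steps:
n = 64 (n = -16*(-4) = 64)
-43*(M + n) = -43*(20 + 64) = -43*84 = -3612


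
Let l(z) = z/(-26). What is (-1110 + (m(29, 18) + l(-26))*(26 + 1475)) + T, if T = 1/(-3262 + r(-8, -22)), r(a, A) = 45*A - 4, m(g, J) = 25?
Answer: 161370495/4256 ≈ 37916.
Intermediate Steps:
l(z) = -z/26 (l(z) = z*(-1/26) = -z/26)
r(a, A) = -4 + 45*A
T = -1/4256 (T = 1/(-3262 + (-4 + 45*(-22))) = 1/(-3262 + (-4 - 990)) = 1/(-3262 - 994) = 1/(-4256) = -1/4256 ≈ -0.00023496)
(-1110 + (m(29, 18) + l(-26))*(26 + 1475)) + T = (-1110 + (25 - 1/26*(-26))*(26 + 1475)) - 1/4256 = (-1110 + (25 + 1)*1501) - 1/4256 = (-1110 + 26*1501) - 1/4256 = (-1110 + 39026) - 1/4256 = 37916 - 1/4256 = 161370495/4256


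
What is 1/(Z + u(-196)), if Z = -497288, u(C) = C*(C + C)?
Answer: -1/420456 ≈ -2.3784e-6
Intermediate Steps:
u(C) = 2*C² (u(C) = C*(2*C) = 2*C²)
1/(Z + u(-196)) = 1/(-497288 + 2*(-196)²) = 1/(-497288 + 2*38416) = 1/(-497288 + 76832) = 1/(-420456) = -1/420456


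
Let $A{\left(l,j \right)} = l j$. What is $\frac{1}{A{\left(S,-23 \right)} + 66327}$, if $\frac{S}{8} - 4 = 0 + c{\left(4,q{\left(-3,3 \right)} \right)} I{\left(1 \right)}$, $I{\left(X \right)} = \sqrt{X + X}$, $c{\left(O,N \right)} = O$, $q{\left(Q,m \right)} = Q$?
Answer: $\frac{65591}{4301095889} + \frac{736 \sqrt{2}}{4301095889} \approx 1.5492 \cdot 10^{-5}$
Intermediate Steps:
$I{\left(X \right)} = \sqrt{2} \sqrt{X}$ ($I{\left(X \right)} = \sqrt{2 X} = \sqrt{2} \sqrt{X}$)
$S = 32 + 32 \sqrt{2}$ ($S = 32 + 8 \left(0 + 4 \sqrt{2} \sqrt{1}\right) = 32 + 8 \left(0 + 4 \sqrt{2} \cdot 1\right) = 32 + 8 \left(0 + 4 \sqrt{2}\right) = 32 + 8 \cdot 4 \sqrt{2} = 32 + 32 \sqrt{2} \approx 77.255$)
$A{\left(l,j \right)} = j l$
$\frac{1}{A{\left(S,-23 \right)} + 66327} = \frac{1}{- 23 \left(32 + 32 \sqrt{2}\right) + 66327} = \frac{1}{\left(-736 - 736 \sqrt{2}\right) + 66327} = \frac{1}{65591 - 736 \sqrt{2}}$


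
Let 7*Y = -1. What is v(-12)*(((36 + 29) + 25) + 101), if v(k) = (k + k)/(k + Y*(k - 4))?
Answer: 8022/17 ≈ 471.88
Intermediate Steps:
Y = -1/7 (Y = (1/7)*(-1) = -1/7 ≈ -0.14286)
v(k) = 2*k/(4/7 + 6*k/7) (v(k) = (k + k)/(k - (k - 4)/7) = (2*k)/(k - (-4 + k)/7) = (2*k)/(k + (4/7 - k/7)) = (2*k)/(4/7 + 6*k/7) = 2*k/(4/7 + 6*k/7))
v(-12)*(((36 + 29) + 25) + 101) = (7*(-12)/(2 + 3*(-12)))*(((36 + 29) + 25) + 101) = (7*(-12)/(2 - 36))*((65 + 25) + 101) = (7*(-12)/(-34))*(90 + 101) = (7*(-12)*(-1/34))*191 = (42/17)*191 = 8022/17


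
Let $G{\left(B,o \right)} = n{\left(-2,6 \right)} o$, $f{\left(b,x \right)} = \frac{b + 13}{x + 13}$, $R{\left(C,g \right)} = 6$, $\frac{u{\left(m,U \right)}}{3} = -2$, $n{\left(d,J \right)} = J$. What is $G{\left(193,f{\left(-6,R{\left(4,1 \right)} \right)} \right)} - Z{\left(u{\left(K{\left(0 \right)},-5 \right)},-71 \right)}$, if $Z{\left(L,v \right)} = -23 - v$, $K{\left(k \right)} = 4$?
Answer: $- \frac{870}{19} \approx -45.789$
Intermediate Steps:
$u{\left(m,U \right)} = -6$ ($u{\left(m,U \right)} = 3 \left(-2\right) = -6$)
$f{\left(b,x \right)} = \frac{13 + b}{13 + x}$
$G{\left(B,o \right)} = 6 o$
$G{\left(193,f{\left(-6,R{\left(4,1 \right)} \right)} \right)} - Z{\left(u{\left(K{\left(0 \right)},-5 \right)},-71 \right)} = 6 \frac{13 - 6}{13 + 6} - \left(-23 - -71\right) = 6 \cdot \frac{1}{19} \cdot 7 - \left(-23 + 71\right) = 6 \cdot \frac{1}{19} \cdot 7 - 48 = 6 \cdot \frac{7}{19} - 48 = \frac{42}{19} - 48 = - \frac{870}{19}$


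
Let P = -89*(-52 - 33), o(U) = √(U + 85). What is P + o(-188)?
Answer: 7565 + I*√103 ≈ 7565.0 + 10.149*I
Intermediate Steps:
o(U) = √(85 + U)
P = 7565 (P = -89*(-85) = 7565)
P + o(-188) = 7565 + √(85 - 188) = 7565 + √(-103) = 7565 + I*√103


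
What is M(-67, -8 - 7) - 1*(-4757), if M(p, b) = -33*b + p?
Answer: 5185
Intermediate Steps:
M(p, b) = p - 33*b
M(-67, -8 - 7) - 1*(-4757) = (-67 - 33*(-8 - 7)) - 1*(-4757) = (-67 - 33*(-15)) + 4757 = (-67 + 495) + 4757 = 428 + 4757 = 5185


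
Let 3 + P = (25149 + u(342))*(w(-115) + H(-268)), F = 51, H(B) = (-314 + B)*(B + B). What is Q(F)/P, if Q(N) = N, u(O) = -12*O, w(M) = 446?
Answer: 17/2191471969 ≈ 7.7573e-9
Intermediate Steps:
H(B) = 2*B*(-314 + B) (H(B) = (-314 + B)*(2*B) = 2*B*(-314 + B))
P = 6574415907 (P = -3 + (25149 - 12*342)*(446 + 2*(-268)*(-314 - 268)) = -3 + (25149 - 4104)*(446 + 2*(-268)*(-582)) = -3 + 21045*(446 + 311952) = -3 + 21045*312398 = -3 + 6574415910 = 6574415907)
Q(F)/P = 51/6574415907 = 51*(1/6574415907) = 17/2191471969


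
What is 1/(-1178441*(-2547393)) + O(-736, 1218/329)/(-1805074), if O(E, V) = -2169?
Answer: 6511234658309971/5418746144009184162 ≈ 0.0012016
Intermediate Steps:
1/(-1178441*(-2547393)) + O(-736, 1218/329)/(-1805074) = 1/(-1178441*(-2547393)) - 2169/(-1805074) = -1/1178441*(-1/2547393) - 2169*(-1/1805074) = 1/3001952354313 + 2169/1805074 = 6511234658309971/5418746144009184162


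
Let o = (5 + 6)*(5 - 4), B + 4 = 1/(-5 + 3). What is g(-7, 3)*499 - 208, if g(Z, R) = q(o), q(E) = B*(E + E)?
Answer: -49609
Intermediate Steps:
B = -9/2 (B = -4 + 1/(-5 + 3) = -4 + 1/(-2) = -4 - ½ = -9/2 ≈ -4.5000)
o = 11 (o = 11*1 = 11)
q(E) = -9*E (q(E) = -9*(E + E)/2 = -9*E)
g(Z, R) = -99 (g(Z, R) = -9*11 = -99)
g(-7, 3)*499 - 208 = -99*499 - 208 = -49401 - 208 = -49609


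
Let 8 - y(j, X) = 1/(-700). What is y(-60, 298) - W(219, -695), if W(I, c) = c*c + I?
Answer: -338265199/700 ≈ -4.8324e+5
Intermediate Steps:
y(j, X) = 5601/700 (y(j, X) = 8 - 1/(-700) = 8 - 1*(-1/700) = 8 + 1/700 = 5601/700)
W(I, c) = I + c**2 (W(I, c) = c**2 + I = I + c**2)
y(-60, 298) - W(219, -695) = 5601/700 - (219 + (-695)**2) = 5601/700 - (219 + 483025) = 5601/700 - 1*483244 = 5601/700 - 483244 = -338265199/700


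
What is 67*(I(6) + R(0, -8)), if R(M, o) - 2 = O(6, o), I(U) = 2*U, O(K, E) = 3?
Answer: 1139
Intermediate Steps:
R(M, o) = 5 (R(M, o) = 2 + 3 = 5)
67*(I(6) + R(0, -8)) = 67*(2*6 + 5) = 67*(12 + 5) = 67*17 = 1139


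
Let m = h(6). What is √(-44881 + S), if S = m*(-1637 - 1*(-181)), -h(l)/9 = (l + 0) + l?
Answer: √112367 ≈ 335.21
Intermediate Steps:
h(l) = -18*l (h(l) = -9*((l + 0) + l) = -9*(l + l) = -18*l)
m = -108 (m = -18*6 = -108)
S = 157248 (S = -108*(-1637 - 1*(-181)) = -108*(-1637 + 181) = -108*(-1456) = 157248)
√(-44881 + S) = √(-44881 + 157248) = √112367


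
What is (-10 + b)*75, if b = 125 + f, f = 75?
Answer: 14250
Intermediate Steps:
b = 200 (b = 125 + 75 = 200)
(-10 + b)*75 = (-10 + 200)*75 = 190*75 = 14250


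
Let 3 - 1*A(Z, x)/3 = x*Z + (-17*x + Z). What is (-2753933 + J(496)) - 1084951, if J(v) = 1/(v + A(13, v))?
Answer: -24637957511/6418 ≈ -3.8389e+6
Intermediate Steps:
A(Z, x) = 9 - 3*Z + 51*x - 3*Z*x (A(Z, x) = 9 - 3*(x*Z + (-17*x + Z)) = 9 - 3*(Z*x + (Z - 17*x)) = 9 - 3*(Z - 17*x + Z*x) = 9 + (-3*Z + 51*x - 3*Z*x) = 9 - 3*Z + 51*x - 3*Z*x)
J(v) = 1/(-30 + 13*v) (J(v) = 1/(v + (9 - 3*13 + 51*v - 3*13*v)) = 1/(v + (9 - 39 + 51*v - 39*v)) = 1/(v + (-30 + 12*v)) = 1/(-30 + 13*v))
(-2753933 + J(496)) - 1084951 = (-2753933 + 1/(-30 + 13*496)) - 1084951 = (-2753933 + 1/(-30 + 6448)) - 1084951 = (-2753933 + 1/6418) - 1084951 = -17674741993/6418 - 1084951 = -24637957511/6418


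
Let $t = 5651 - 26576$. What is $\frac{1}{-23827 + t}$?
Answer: $- \frac{1}{44752} \approx -2.2345 \cdot 10^{-5}$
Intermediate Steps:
$t = -20925$
$\frac{1}{-23827 + t} = \frac{1}{-23827 - 20925} = \frac{1}{-44752} = - \frac{1}{44752}$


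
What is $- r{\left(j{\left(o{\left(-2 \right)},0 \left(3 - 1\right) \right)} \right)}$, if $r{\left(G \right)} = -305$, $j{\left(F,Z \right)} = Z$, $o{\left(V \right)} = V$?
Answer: $305$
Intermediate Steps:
$- r{\left(j{\left(o{\left(-2 \right)},0 \left(3 - 1\right) \right)} \right)} = \left(-1\right) \left(-305\right) = 305$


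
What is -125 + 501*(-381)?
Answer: -191006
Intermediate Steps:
-125 + 501*(-381) = -125 - 190881 = -191006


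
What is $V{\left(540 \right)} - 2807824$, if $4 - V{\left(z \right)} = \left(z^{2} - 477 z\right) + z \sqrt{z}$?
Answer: $-2841840 - 3240 \sqrt{15} \approx -2.8544 \cdot 10^{6}$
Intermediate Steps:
$V{\left(z \right)} = 4 - z^{2} - z^{\frac{3}{2}} + 477 z$ ($V{\left(z \right)} = 4 - \left(\left(z^{2} - 477 z\right) + z \sqrt{z}\right) = 4 - \left(\left(z^{2} - 477 z\right) + z^{\frac{3}{2}}\right) = 4 - \left(z^{2} + z^{\frac{3}{2}} - 477 z\right) = 4 - z^{2} - z^{\frac{3}{2}} + 477 z$)
$V{\left(540 \right)} - 2807824 = \left(4 - 540^{2} - 540^{\frac{3}{2}} + 477 \cdot 540\right) - 2807824 = \left(4 - 291600 - 3240 \sqrt{15} + 257580\right) - 2807824 = \left(-34016 - 3240 \sqrt{15}\right) - 2807824 = -2841840 - 3240 \sqrt{15}$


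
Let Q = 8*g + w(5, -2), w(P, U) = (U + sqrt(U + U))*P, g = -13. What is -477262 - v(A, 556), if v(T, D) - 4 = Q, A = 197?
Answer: -477152 - 10*I ≈ -4.7715e+5 - 10.0*I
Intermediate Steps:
w(P, U) = P*(U + sqrt(2)*sqrt(U)) (w(P, U) = (U + sqrt(2*U))*P = (U + sqrt(2)*sqrt(U))*P = P*(U + sqrt(2)*sqrt(U)))
Q = -114 + 10*I (Q = 8*(-13) + 5*(-2 + sqrt(2)*sqrt(-2)) = -104 + 5*(-2 + sqrt(2)*(I*sqrt(2))) = -104 + 5*(-2 + 2*I) = -104 + (-10 + 10*I) = -114 + 10*I ≈ -114.0 + 10.0*I)
v(T, D) = -110 + 10*I (v(T, D) = 4 + (-114 + 10*I) = -110 + 10*I)
-477262 - v(A, 556) = -477262 - (-110 + 10*I) = -477262 + (110 - 10*I) = -477152 - 10*I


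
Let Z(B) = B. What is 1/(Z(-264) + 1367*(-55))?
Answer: -1/75449 ≈ -1.3254e-5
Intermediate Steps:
1/(Z(-264) + 1367*(-55)) = 1/(-264 + 1367*(-55)) = 1/(-264 - 75185) = 1/(-75449) = -1/75449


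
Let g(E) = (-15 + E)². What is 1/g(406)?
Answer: 1/152881 ≈ 6.5410e-6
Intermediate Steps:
1/g(406) = 1/((-15 + 406)²) = 1/(391²) = 1/152881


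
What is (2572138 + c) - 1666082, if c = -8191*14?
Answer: 791382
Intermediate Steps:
c = -114674
(2572138 + c) - 1666082 = (2572138 - 114674) - 1666082 = 2457464 - 1666082 = 791382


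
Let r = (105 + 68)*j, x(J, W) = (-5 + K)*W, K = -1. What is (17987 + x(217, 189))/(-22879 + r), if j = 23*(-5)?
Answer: -16853/42774 ≈ -0.39400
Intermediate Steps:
j = -115
x(J, W) = -6*W (x(J, W) = (-5 - 1)*W = -6*W)
r = -19895 (r = (105 + 68)*(-115) = 173*(-115) = -19895)
(17987 + x(217, 189))/(-22879 + r) = (17987 - 6*189)/(-22879 - 19895) = (17987 - 1134)/(-42774) = 16853*(-1/42774) = -16853/42774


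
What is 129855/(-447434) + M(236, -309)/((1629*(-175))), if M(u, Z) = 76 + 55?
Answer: -37077027979/127552247550 ≈ -0.29068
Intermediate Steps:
M(u, Z) = 131
129855/(-447434) + M(236, -309)/((1629*(-175))) = 129855/(-447434) + 131/((1629*(-175))) = 129855*(-1/447434) + 131/(-285075) = -129855/447434 + 131*(-1/285075) = -129855/447434 - 131/285075 = -37077027979/127552247550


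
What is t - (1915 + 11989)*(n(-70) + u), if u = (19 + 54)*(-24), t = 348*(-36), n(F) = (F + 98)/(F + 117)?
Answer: 1143932848/47 ≈ 2.4339e+7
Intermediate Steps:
n(F) = (98 + F)/(117 + F)
t = -12528
u = -1752 (u = 73*(-24) = -1752)
t - (1915 + 11989)*(n(-70) + u) = -12528 - (1915 + 11989)*((98 - 70)/(117 - 70) - 1752) = -12528 - 13904*(28/47 - 1752) = -12528 - 13904*(-82316)/47 = -12528 - 1*(-1144521664/47) = -12528 + 1144521664/47 = 1143932848/47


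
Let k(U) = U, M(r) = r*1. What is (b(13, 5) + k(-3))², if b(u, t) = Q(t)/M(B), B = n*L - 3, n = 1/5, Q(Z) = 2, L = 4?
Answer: 1849/121 ≈ 15.281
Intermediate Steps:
n = ⅕ ≈ 0.20000
B = -11/5 (B = (⅕)*4 - 3 = ⅘ - 3 = -11/5 ≈ -2.2000)
M(r) = r
b(u, t) = -10/11 (b(u, t) = 2/(-11/5) = 2*(-5/11) = -10/11)
(b(13, 5) + k(-3))² = (-10/11 - 3)² = (-43/11)² = 1849/121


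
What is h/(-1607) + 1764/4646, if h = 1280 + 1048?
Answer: -3990570/3733061 ≈ -1.0690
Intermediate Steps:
h = 2328
h/(-1607) + 1764/4646 = 2328/(-1607) + 1764/4646 = 2328*(-1/1607) + 1764*(1/4646) = -2328/1607 + 882/2323 = -3990570/3733061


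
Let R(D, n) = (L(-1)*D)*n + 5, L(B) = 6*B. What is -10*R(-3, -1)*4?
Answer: 520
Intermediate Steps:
R(D, n) = 5 - 6*D*n (R(D, n) = ((6*(-1))*D)*n + 5 = (-6*D)*n + 5 = -6*D*n + 5 = 5 - 6*D*n)
-10*R(-3, -1)*4 = -10*(5 - 6*(-3)*(-1))*4 = -10*(5 - 18)*4 = -10*(-13)*4 = 130*4 = 520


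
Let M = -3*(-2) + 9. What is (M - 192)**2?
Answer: 31329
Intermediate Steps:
M = 15 (M = 6 + 9 = 15)
(M - 192)**2 = (15 - 192)**2 = (-177)**2 = 31329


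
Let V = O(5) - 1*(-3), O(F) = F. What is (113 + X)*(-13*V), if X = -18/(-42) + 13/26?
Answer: -82940/7 ≈ -11849.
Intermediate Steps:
V = 8 (V = 5 - 1*(-3) = 5 + 3 = 8)
X = 13/14 (X = -18*(-1/42) + 13*(1/26) = 3/7 + 1/2 = 13/14 ≈ 0.92857)
(113 + X)*(-13*V) = (113 + 13/14)*(-13*8) = (1595/14)*(-104) = -82940/7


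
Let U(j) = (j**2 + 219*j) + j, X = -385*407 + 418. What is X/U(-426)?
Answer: -156277/87756 ≈ -1.7808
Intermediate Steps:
X = -156277 (X = -156695 + 418 = -156277)
U(j) = j**2 + 220*j
X/U(-426) = -156277*(-1/(426*(220 - 426))) = -156277/((-426*(-206))) = -156277/87756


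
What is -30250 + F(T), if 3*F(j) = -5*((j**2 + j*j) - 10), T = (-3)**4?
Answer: -156310/3 ≈ -52103.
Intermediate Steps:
T = 81
F(j) = 50/3 - 10*j**2/3 (F(j) = (-5*((j**2 + j*j) - 10))/3 = (-5*((j**2 + j**2) - 10))/3 = (-5*(2*j**2 - 10))/3 = (-5*(-10 + 2*j**2))/3 = (50 - 10*j**2)/3 = 50/3 - 10*j**2/3)
-30250 + F(T) = -30250 + (50/3 - 10/3*81**2) = -30250 + (50/3 - 10/3*6561) = -30250 + (50/3 - 21870) = -30250 - 65560/3 = -156310/3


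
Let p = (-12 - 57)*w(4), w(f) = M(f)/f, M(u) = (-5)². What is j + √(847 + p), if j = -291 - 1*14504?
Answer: -14795 + √1663/2 ≈ -14775.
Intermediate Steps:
M(u) = 25
j = -14795 (j = -291 - 14504 = -14795)
w(f) = 25/f
p = -1725/4 (p = (-12 - 57)*(25/4) = -1725/4 ≈ -431.25)
j + √(847 + p) = -14795 + √(847 - 1725/4) = -14795 + √(1663/4) = -14795 + √1663/2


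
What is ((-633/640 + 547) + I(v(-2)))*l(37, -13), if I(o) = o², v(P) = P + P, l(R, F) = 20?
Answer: 359687/32 ≈ 11240.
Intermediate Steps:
v(P) = 2*P
((-633/640 + 547) + I(v(-2)))*l(37, -13) = ((-633/640 + 547) + (2*(-2))²)*20 = ((-633*1/640 + 547) + (-4)²)*20 = ((-633/640 + 547) + 16)*20 = (349447/640 + 16)*20 = (359687/640)*20 = 359687/32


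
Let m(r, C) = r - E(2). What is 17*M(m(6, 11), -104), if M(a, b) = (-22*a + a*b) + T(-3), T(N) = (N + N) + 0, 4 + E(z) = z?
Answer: -17238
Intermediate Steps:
E(z) = -4 + z
T(N) = 2*N (T(N) = 2*N + 0 = 2*N)
m(r, C) = 2 + r (m(r, C) = r - (-4 + 2) = r - 1*(-2) = r + 2 = 2 + r)
M(a, b) = -6 - 22*a + a*b (M(a, b) = (-22*a + a*b) + 2*(-3) = (-22*a + a*b) - 6 = -6 - 22*a + a*b)
17*M(m(6, 11), -104) = 17*(-6 - 22*(2 + 6) + (2 + 6)*(-104)) = 17*(-6 - 22*8 + 8*(-104)) = 17*(-6 - 176 - 832) = 17*(-1014) = -17238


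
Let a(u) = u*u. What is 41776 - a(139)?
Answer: 22455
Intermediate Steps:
a(u) = u²
41776 - a(139) = 41776 - 1*139² = 41776 - 1*19321 = 41776 - 19321 = 22455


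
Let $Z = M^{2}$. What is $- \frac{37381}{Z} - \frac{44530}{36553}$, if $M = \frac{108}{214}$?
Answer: $- \frac{15643902546637}{106588548} \approx -1.4677 \cdot 10^{5}$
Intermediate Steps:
$M = \frac{54}{107}$ ($M = 108 \cdot \frac{1}{214} = \frac{54}{107} \approx 0.50467$)
$Z = \frac{2916}{11449}$ ($Z = \left(\frac{54}{107}\right)^{2} = \frac{2916}{11449} \approx 0.25469$)
$- \frac{37381}{Z} - \frac{44530}{36553} = - \frac{37381}{\frac{2916}{11449}} - \frac{44530}{36553} = \left(-37381\right) \frac{11449}{2916} - \frac{44530}{36553} = - \frac{427975069}{2916} - \frac{44530}{36553} = - \frac{15643902546637}{106588548}$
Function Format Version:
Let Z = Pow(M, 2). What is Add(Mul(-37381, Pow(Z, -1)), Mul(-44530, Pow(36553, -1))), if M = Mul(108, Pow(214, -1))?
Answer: Rational(-15643902546637, 106588548) ≈ -1.4677e+5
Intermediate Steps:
M = Rational(54, 107) (M = Mul(108, Rational(1, 214)) = Rational(54, 107) ≈ 0.50467)
Z = Rational(2916, 11449) (Z = Pow(Rational(54, 107), 2) = Rational(2916, 11449) ≈ 0.25469)
Add(Mul(-37381, Pow(Z, -1)), Mul(-44530, Pow(36553, -1))) = Add(Mul(-37381, Pow(Rational(2916, 11449), -1)), Mul(-44530, Pow(36553, -1))) = Add(Mul(-37381, Rational(11449, 2916)), Mul(-44530, Rational(1, 36553))) = Add(Rational(-427975069, 2916), Rational(-44530, 36553)) = Rational(-15643902546637, 106588548)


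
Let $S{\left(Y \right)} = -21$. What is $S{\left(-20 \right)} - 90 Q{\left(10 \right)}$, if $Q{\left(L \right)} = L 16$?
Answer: $-14421$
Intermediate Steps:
$Q{\left(L \right)} = 16 L$
$S{\left(-20 \right)} - 90 Q{\left(10 \right)} = -21 - 90 \cdot 16 \cdot 10 = -21 - 14400 = -14421$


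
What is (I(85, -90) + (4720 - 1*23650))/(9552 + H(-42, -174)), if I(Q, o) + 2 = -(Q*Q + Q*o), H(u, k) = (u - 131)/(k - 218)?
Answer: -7254744/3744557 ≈ -1.9374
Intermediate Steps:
H(u, k) = (-131 + u)/(-218 + k)
I(Q, o) = -2 - Q**2 - Q*o (I(Q, o) = -2 - (Q*Q + Q*o) = -2 - (Q**2 + Q*o) = -2 + (-Q**2 - Q*o) = -2 - Q**2 - Q*o)
(I(85, -90) + (4720 - 1*23650))/(9552 + H(-42, -174)) = ((-2 - 1*85**2 - 1*85*(-90)) + (4720 - 1*23650))/(9552 + (-131 - 42)/(-218 - 174)) = ((-2 - 1*7225 + 7650) + (4720 - 23650))/(9552 - 173/(-392)) = ((-2 - 7225 + 7650) - 18930)/(9552 - 1/392*(-173)) = (423 - 18930)/(9552 + 173/392) = -18507/3744557/392 = -18507*392/3744557 = -7254744/3744557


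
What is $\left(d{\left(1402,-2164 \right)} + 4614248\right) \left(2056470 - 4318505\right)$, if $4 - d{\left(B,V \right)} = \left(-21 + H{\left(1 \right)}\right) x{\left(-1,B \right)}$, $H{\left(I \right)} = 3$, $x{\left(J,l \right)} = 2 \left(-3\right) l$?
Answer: $-10095091231260$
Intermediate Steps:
$x{\left(J,l \right)} = - 6 l$
$d{\left(B,V \right)} = 4 - 108 B$ ($d{\left(B,V \right)} = 4 - \left(-21 + 3\right) \left(- 6 B\right) = 4 - - 18 \left(- 6 B\right) = 4 - 108 B$)
$\left(d{\left(1402,-2164 \right)} + 4614248\right) \left(2056470 - 4318505\right) = \left(\left(4 - 151416\right) + 4614248\right) \left(2056470 - 4318505\right) = \left(\left(4 - 151416\right) + 4614248\right) \left(-2262035\right) = \left(-151412 + 4614248\right) \left(-2262035\right) = 4462836 \left(-2262035\right) = -10095091231260$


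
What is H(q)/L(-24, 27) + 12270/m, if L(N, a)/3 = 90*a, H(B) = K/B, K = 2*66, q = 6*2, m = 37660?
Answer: 2246564/6863535 ≈ 0.32732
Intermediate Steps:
q = 12
K = 132
H(B) = 132/B
L(N, a) = 270*a (L(N, a) = 3*(90*a) = 270*a)
H(q)/L(-24, 27) + 12270/m = (132/12)/((270*27)) + 12270/37660 = (132*(1/12))/7290 + 12270*(1/37660) = 11*(1/7290) + 1227/3766 = 11/7290 + 1227/3766 = 2246564/6863535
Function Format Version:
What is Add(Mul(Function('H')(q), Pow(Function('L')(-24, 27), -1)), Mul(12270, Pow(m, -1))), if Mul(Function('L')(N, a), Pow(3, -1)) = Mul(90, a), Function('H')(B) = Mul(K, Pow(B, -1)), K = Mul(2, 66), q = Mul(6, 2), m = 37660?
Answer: Rational(2246564, 6863535) ≈ 0.32732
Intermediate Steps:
q = 12
K = 132
Function('H')(B) = Mul(132, Pow(B, -1))
Function('L')(N, a) = Mul(270, a) (Function('L')(N, a) = Mul(3, Mul(90, a)) = Mul(270, a))
Add(Mul(Function('H')(q), Pow(Function('L')(-24, 27), -1)), Mul(12270, Pow(m, -1))) = Add(Mul(Mul(132, Pow(12, -1)), Pow(Mul(270, 27), -1)), Mul(12270, Pow(37660, -1))) = Add(Mul(Mul(132, Rational(1, 12)), Pow(7290, -1)), Mul(12270, Rational(1, 37660))) = Add(Mul(11, Rational(1, 7290)), Rational(1227, 3766)) = Add(Rational(11, 7290), Rational(1227, 3766)) = Rational(2246564, 6863535)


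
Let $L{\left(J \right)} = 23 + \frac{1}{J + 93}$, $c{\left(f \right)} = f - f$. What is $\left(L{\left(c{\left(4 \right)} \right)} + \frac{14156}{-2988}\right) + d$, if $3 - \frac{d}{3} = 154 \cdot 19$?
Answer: $- \frac{202640582}{23157} \approx -8750.7$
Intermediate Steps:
$d = -8769$ ($d = 9 - 3 \cdot 154 \cdot 19 = 9 - 8778 = -8769$)
$c{\left(f \right)} = 0$
$L{\left(J \right)} = 23 + \frac{1}{93 + J}$
$\left(L{\left(c{\left(4 \right)} \right)} + \frac{14156}{-2988}\right) + d = \left(\frac{2140 + 23 \cdot 0}{93 + 0} + \frac{14156}{-2988}\right) - 8769 = \left(\frac{2140 + 0}{93} + 14156 \left(- \frac{1}{2988}\right)\right) - 8769 = \left(\frac{1}{93} \cdot 2140 - \frac{3539}{747}\right) - 8769 = \left(\frac{2140}{93} - \frac{3539}{747}\right) - 8769 = \frac{423151}{23157} - 8769 = - \frac{202640582}{23157}$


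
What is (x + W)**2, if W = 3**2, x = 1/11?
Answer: 10000/121 ≈ 82.645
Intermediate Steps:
x = 1/11 ≈ 0.090909
W = 9
(x + W)**2 = (1/11 + 9)**2 = (100/11)**2 = 10000/121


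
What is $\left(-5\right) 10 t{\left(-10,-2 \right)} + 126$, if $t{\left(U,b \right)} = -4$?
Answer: $326$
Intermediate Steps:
$\left(-5\right) 10 t{\left(-10,-2 \right)} + 126 = \left(-5\right) 10 \left(-4\right) + 126 = \left(-50\right) \left(-4\right) + 126 = 200 + 126 = 326$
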